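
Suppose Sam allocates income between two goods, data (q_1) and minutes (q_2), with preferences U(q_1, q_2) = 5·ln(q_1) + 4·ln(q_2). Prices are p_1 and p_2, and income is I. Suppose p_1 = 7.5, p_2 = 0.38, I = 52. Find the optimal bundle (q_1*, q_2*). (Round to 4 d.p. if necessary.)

q_1* = 3.8519, q_2* = 60.8187

MU_q_1/MU_q_2 = (5·q_2)/(4·q_1); tangency sets this equal to p_1/p_2.
Rearranging, p_2·q_2 = (4/5)·p_1·q_1. Substituting into the budget gives p_1·q_1·(1 + (4/5)) = I.
Demand: q_1*(p_1,p_2,I) = 5/9·I/p_1 and q_2* = 4/9·I/p_2.
At p_1=7.5, p_2=0.38, I=52: q_1* = 5/9·52/7.5 = 3.8519, q_2* = 60.8187.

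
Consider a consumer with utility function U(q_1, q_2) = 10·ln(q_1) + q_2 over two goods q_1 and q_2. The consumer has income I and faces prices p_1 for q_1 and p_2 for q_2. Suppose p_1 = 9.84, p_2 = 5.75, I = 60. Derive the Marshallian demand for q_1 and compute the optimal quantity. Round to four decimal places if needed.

q_1* = 5.8435

Set MRS = p_1/p_2: (10/q_1)/1 = p_1/p_2.
So q_1*(p_1,p_2) = 10·p_2/p_1, independent of income; and q_2* = (I − 10·p_2)/p_2.
At the given prices: q_1* = 10·5.75/9.84 = 5.8435.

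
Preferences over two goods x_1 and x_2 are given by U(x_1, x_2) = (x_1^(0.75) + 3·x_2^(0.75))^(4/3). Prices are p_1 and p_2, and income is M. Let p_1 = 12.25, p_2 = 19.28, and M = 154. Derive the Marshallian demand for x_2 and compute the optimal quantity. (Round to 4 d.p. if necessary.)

From the CES first-order condition, (1/3)·(x_2/x_1)^(0.25) = p_1/p_2.
Solve for the ratio: x_2/x_1 = [3·p_1/p_2]^(4).
Substitute x_2 = (x_2/x_1)·x_1 into the budget: x_1* = M/(p_1 + p_2·(x_2/x_1)).
Numerically x_2/x_1 = 13.200831, so x_1* = 154/(12.25 + 19.28·13.200831) = 0.5773 and x_2* = 13.200831·0.5773 = 7.6208.

x_2* = 7.6208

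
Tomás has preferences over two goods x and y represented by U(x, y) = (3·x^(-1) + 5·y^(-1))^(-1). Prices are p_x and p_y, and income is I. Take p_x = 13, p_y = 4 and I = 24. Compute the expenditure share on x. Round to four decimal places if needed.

share on x = 0.5827

From the CES first-order condition, (3/5)·(y/x)^(2) = p_x/p_y.
Solve for the ratio: y/x = [(5/3)·p_x/p_y]^(0.5).
Substitute y = (y/x)·x into the budget: x* = I/(p_x + p_y·(y/x)).
Numerically y/x = 2.327373, so x* = 24/(13 + 4·2.327373) = 1.0758 and y* = 2.327373·1.0758 = 2.5037.
Expenditure on x: 13·1.0758 = 13.9851; share = 0.5827.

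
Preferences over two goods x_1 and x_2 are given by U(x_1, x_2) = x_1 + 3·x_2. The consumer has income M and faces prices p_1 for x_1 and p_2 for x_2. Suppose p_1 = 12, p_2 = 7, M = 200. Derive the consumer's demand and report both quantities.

x_2 gives more utility per dollar, so spend all income on x_2: x_2* = M/p_2, x_1* = 0.
Numerically: x_1* = 0, x_2* = 28.5714.

x_1* = 0, x_2* = 28.5714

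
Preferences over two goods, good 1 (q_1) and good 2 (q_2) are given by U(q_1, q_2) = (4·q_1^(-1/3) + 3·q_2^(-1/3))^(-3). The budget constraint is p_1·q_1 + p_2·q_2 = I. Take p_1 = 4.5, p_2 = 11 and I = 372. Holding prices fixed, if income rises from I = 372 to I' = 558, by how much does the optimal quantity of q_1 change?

MU_q_1 ∝ 4·q_1^(-4/3), MU_q_2 ∝ 3·q_2^(-4/3), so MRS = (4/3)·(q_2/q_1)^(4/3) = p_1/p_2.
Solve for the ratio: q_2/q_1 = [(3/4)·p_1/p_2]^(0.75).
Substitute q_2 = (q_2/q_1)·q_1 into the budget: q_1* = I/(p_1 + p_2·(q_2/q_1)).
Numerically q_2/q_1 = 0.41225, so q_1* = 372/(4.5 + 11·0.41225) = 41.1743.
At I' = 558: q_1* = 61.7615. Change: 61.7615 − 41.1743 = 20.5872.

Δq_1* = 20.5872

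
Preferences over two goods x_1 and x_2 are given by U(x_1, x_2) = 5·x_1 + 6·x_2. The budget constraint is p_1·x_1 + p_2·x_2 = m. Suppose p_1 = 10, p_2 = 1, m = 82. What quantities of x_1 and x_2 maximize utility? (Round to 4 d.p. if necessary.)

x_1* = 0, x_2* = 82

Linear utility — the consumer picks whichever good has higher MU/price: 5/10 = 0.5 vs 6/1 = 6.
x_2 gives more utility per dollar, so spend all income on x_2: x_2* = m/p_2, x_1* = 0.
Numerically: x_1* = 0, x_2* = 82.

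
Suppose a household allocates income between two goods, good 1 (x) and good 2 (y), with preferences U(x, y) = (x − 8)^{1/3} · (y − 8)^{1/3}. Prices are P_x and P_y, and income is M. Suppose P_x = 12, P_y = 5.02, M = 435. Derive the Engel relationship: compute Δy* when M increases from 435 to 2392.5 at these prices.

MRS = (y−8)/(x−8). Tangency with P_x/P_y gives y−8 = (P_x/P_y)·(x−8).
Substituting into the budget: x* = 8 + 0.5·(M − 8·P_x − 8·P_y)/P_x, and y* = 8 + 0.5·(…)/P_y.
Discretionary income = 435 − 8·12 − 8·5.02 = 298.84; y* = 8 + 0.5·298.84/5.02 = 37.7649.
At M' = 2392.5: y* = 232.7351. Change: 232.7351 − 37.7649 = 194.9701.

Δy* = 194.9701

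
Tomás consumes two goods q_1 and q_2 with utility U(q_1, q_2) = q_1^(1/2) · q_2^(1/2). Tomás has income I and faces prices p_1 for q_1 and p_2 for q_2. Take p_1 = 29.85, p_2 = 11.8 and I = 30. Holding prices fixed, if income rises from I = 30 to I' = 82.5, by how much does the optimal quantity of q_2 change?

At p_1=29.85, p_2=11.8, I=30: q_2* = 0.5·30/11.8 = 1.2712.
At I' = 82.5: q_2* = 3.4958. Change: 3.4958 − 1.2712 = 2.2246.

Δq_2* = 2.2246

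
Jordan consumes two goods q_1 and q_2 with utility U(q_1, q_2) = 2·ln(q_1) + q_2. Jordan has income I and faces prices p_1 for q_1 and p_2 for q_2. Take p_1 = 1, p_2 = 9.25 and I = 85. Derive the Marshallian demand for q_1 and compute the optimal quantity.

q_1* = 18.5

MU_q_1 = 2/q_1, MU_q_2 = 1. Tangency: 2/q_1 = p_1/p_2.
So q_1*(p_1,p_2) = 2·p_2/p_1, independent of income; and q_2* = (I − 2·p_2)/p_2.
At the given prices: q_1* = 2·9.25/1 = 18.5.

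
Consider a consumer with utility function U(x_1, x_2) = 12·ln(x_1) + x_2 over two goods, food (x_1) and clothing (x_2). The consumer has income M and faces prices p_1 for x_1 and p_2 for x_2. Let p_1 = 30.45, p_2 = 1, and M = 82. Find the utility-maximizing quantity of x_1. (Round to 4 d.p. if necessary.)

Set MRS = p_1/p_2: (12/x_1)/1 = p_1/p_2.
So x_1*(p_1,p_2) = 12·p_2/p_1, independent of income; and x_2* = (M − 12·p_2)/p_2.
At the given prices: x_1* = 12·1/30.45 = 0.3941.

x_1* = 0.3941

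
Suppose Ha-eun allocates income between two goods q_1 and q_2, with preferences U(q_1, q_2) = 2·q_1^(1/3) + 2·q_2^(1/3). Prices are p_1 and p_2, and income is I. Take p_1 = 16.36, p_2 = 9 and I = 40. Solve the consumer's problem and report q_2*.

With the ratio pinned down, the budget gives q_1* = I/(p_1 + p_2·(q_2/q_1)) and q_2* = (q_2/q_1)·q_1*.
Numerically q_2/q_1 = 2.450819, so q_1* = 40/(16.36 + 9·2.450819) = 1.0412 and q_2* = 2.450819·1.0412 = 2.5518.

q_2* = 2.5518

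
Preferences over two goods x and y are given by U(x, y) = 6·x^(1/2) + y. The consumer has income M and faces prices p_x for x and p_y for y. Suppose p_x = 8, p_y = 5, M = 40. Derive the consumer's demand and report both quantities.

Set MRS = p_x/p_y: 3·x^(−1/2) = p_x/p_y.
Solve: √x = 3·p_y/p_x, so x*(p_x,p_y) = (3·p_y/p_x)², and y* = (M − p_x·x*)/p_y.
Plugging in: x* = (3·5/8)² = 3.5156, y* = 2.375.

x* = 3.5156, y* = 2.375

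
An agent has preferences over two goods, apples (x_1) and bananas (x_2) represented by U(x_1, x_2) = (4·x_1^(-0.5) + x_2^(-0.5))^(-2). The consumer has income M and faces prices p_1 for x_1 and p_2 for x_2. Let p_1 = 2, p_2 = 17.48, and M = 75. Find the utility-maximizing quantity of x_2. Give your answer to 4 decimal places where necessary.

MU_x_1 ∝ 4·x_1^(-1.5), MU_x_2 ∝ x_2^(-1.5), so MRS = 4·(x_2/x_1)^(1.5) = p_1/p_2.
Hence x_2/x_1 = ((1/4)·p_1/p_2)^(1/(1.5)), i.e. raised to the 2/3 power.
Substitute x_2 = (x_2/x_1)·x_1 into the budget: x_1* = M/(p_1 + p_2·(x_2/x_1)).
Numerically x_2/x_1 = 0.09353, so x_1* = 75/(2 + 17.48·0.09353) = 20.6332 and x_2* = 0.09353·20.6332 = 1.9298.

x_2* = 1.9298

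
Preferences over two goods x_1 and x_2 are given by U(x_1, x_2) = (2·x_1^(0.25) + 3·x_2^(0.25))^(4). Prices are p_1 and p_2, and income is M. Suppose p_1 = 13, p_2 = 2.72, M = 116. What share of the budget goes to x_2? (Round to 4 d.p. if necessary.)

Numerically x_2/x_1 = 13.823593, so x_1* = 116/(13 + 2.72·13.823593) = 2.2925 and x_2* = 13.823593·2.2925 = 31.6903.
Expenditure on x_2: 2.72·31.6903 = 86.1977; share = 0.7431.

share on x_2 = 0.7431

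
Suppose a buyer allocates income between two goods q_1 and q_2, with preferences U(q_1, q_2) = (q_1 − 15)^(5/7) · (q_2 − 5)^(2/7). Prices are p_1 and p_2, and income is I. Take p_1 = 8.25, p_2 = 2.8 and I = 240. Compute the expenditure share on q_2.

share on q_2 = 0.1801

MRS = (5/2)·(q_2−5)/(q_1−15). Tangency with p_1/p_2 gives q_2−5 = (2/5)·(p_1/p_2)·(q_1−15).
After buying the subsistence bundle (15, 5), a share 5/7 of the remaining income goes to q_1: q_1* = 15 + 5/7·(I − 15p_1 − 5p_2)/p_1.
Discretionary income = 240 − 15·8.25 − 5·2.8 = 102.25; q_1* = 15 + 5/7·102.25/8.25 = 23.8528; q_2* = 5 + 2/7·102.25/2.8 = 15.4337.
Expenditure on q_2: 2.8·15.4337 = 43.2143; share = 0.1801.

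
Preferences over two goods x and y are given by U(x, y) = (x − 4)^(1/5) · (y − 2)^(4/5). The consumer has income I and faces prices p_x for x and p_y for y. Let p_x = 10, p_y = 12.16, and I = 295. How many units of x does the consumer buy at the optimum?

Let x' = x−4, y' = y−2. MRS = (1/4)·y'/x' = p_x/p_y.
After buying the subsistence bundle (4, 2), a share 0.2 of the remaining income goes to x: x* = 4 + 0.2·(I − 4p_x − 2p_y)/p_x.
Discretionary income = 295 − 4·10 − 2·12.16 = 230.68; x* = 4 + 0.2·230.68/10 = 8.6136.

x* = 8.6136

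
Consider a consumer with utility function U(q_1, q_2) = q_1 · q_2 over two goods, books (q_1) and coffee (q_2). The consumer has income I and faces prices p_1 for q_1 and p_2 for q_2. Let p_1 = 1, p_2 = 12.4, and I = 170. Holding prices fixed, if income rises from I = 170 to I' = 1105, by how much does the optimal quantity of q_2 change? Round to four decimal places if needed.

The MRS is q_2/q_1. Set MRS = p_1/p_2.
Rearranging, p_2·q_2 = p_1·q_1. Substituting into the budget gives p_1·q_1·(1 + 1) = I.
Demand: q_1*(p_1,p_2,I) = 0.5·I/p_1 and q_2* = 0.5·I/p_2.
At p_1=1, p_2=12.4, I=170: q_2* = 0.5·170/12.4 = 6.8548.
At I' = 1105: q_2* = 44.5565. Change: 44.5565 − 6.8548 = 37.7016.

Δq_2* = 37.7016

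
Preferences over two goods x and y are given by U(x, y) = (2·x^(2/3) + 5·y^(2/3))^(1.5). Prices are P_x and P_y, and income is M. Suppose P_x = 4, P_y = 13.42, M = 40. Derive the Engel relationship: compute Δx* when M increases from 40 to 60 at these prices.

Δx* = 2.0937

From the CES first-order condition, (2/5)·(y/x)^(1/3) = P_x/P_y.
Hence y/x = ((5/2)·P_x/P_y)^(1/(1/3)), i.e. raised to the 3 power.
With the ratio pinned down, the budget gives x* = M/(P_x + P_y·(y/x)) and y* = (y/x)·x*.
Numerically y/x = 0.413754, so x* = 40/(4 + 13.42·0.413754) = 4.1873.
At M' = 60: x* = 6.281. Change: 6.281 − 4.1873 = 2.0937.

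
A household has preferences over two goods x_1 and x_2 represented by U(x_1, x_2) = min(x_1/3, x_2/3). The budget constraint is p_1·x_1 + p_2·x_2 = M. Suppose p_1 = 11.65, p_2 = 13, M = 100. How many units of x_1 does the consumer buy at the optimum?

x_1* = 4.0568

With perfect complements, no substitution: consume in ratio x_1:x_2 = 3:3.
Budget: p_1·x_1 + p_2·x_1 = M, so (3·p_1 + 3·p_2)·x_1 = 3·M.
Demand: x_1*(p_1,p_2,M) = 3·M/(3·p_1 + 3·p_2), x_2* = 3·M/(3·p_1 + 3·p_2).
Here 3·11.65 + 3·13 = 73.95, giving x_1* = 4.0568.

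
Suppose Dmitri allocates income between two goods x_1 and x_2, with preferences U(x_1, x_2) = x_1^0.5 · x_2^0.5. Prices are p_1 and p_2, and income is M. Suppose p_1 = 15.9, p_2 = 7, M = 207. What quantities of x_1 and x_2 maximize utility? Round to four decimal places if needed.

Tangency: MRS = x_2/x_1 = p_1/p_2.
Rearranging, p_2·x_2 = p_1·x_1. Substituting into the budget gives p_1·x_1·(1 + 1) = M.
Demand: x_1*(p_1,p_2,M) = 0.5·M/p_1 and x_2* = 0.5·M/p_2.
At p_1=15.9, p_2=7, M=207: x_1* = 0.5·207/15.9 = 6.5094, x_2* = 14.7857.

x_1* = 6.5094, x_2* = 14.7857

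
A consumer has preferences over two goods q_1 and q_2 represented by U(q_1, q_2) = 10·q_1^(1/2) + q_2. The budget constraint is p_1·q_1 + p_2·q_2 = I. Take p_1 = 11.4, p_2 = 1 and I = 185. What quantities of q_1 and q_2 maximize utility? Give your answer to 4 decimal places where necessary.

q_1* = 0.1924, q_2* = 182.807

Plugging in: q_1* = (5·1/11.4)² = 0.1924, q_2* = 182.807.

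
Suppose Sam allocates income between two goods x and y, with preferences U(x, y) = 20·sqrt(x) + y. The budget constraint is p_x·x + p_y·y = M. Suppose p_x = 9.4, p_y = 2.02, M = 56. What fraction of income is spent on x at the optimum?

Solve: √x = 10·p_y/p_x, so x*(p_x,p_y) = (10·p_y/p_x)², and y* = (M − p_x·x*)/p_y.
Plugging in: x* = (10·2.02/9.4)² = 4.6179, y* = 6.2334.
Expenditure on x: 9.4·4.6179 = 43.4085; share = 0.7752.

share on x = 0.7752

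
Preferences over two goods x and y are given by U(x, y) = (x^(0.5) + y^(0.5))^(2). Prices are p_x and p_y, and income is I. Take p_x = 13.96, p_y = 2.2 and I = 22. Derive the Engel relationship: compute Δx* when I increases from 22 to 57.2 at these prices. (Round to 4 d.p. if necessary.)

Δx* = 0.3433

From the CES first-order condition, (y/x)^(0.5) = p_x/p_y.
Solve for the ratio: y/x = [p_x/p_y]^(2).
With the ratio pinned down, the budget gives x* = I/(p_x + p_y·(y/x)) and y* = (y/x)·x*.
Numerically y/x = 40.264793, so x* = 22/(13.96 + 2.2·40.264793) = 0.2145.
At I' = 57.2: x* = 0.5578. Change: 0.5578 − 0.2145 = 0.3433.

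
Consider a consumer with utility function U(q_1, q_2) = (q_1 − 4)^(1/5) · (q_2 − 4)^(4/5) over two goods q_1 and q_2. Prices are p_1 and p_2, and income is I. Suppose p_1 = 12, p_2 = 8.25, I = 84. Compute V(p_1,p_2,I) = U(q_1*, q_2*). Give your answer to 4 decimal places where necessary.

This is Cobb-Douglas in (q_1−4, q_2−4): tangency gives 0.2·p_2·(q_2−4) = 0.8·p_1·(q_1−4).
After buying the subsistence bundle (4, 4), a share 0.2 of the remaining income goes to q_1: q_1* = 4 + 0.2·(I − 4p_1 − 4p_2)/p_1.
Discretionary income = 84 − 4·12 − 4·8.25 = 3; q_1* = 4 + 0.2·3/12 = 4.05; q_2* = 4 + 0.8·3/8.25 = 4.2909.
Utility at the optimum: U(4.05, 4.2909) = 0.2046.

V = 0.2046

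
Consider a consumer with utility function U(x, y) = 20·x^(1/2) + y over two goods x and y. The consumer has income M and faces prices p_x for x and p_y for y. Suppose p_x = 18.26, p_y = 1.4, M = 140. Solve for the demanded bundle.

x* = 0.5878, y* = 92.333

MU_x = 10/√x, MU_y = 1. Tangency: 10/√x = p_x/p_y.
Thus x* = (10·p_y/p_x)² — independent of M — with the rest of income spent on y.
Plugging in: x* = (10·1.4/18.26)² = 0.5878, y* = 92.333.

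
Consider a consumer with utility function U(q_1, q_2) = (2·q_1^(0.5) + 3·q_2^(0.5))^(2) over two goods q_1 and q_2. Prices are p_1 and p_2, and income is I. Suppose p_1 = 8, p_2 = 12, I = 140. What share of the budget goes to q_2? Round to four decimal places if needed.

From the CES first-order condition, (2/3)·(q_2/q_1)^(0.5) = p_1/p_2.
Hence q_2/q_1 = ((3/2)·p_1/p_2)^(1/(0.5)), i.e. raised to the 2 power.
Substitute q_2 = (q_2/q_1)·q_1 into the budget: q_1* = I/(p_1 + p_2·(q_2/q_1)).
Numerically q_2/q_1 = 1, so q_1* = 140/(8 + 12·1) = 7 and q_2* = 1·7 = 7.
Expenditure on q_2: 12·7 = 84; share = 0.6.

share on q_2 = 0.6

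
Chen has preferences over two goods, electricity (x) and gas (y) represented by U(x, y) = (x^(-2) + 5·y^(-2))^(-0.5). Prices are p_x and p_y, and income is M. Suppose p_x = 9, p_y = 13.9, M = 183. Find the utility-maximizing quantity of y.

y* = 9.1574

MU_x ∝ x^(-3), MU_y ∝ 5·y^(-3), so MRS = (1/5)·(y/x)^(3) = p_x/p_y.
Hence y/x = (5·p_x/p_y)^(1/(3)), i.e. raised to the 1/3 power.
Substitute y = (y/x)·x into the budget: x* = M/(p_x + p_y·(y/x)).
Numerically y/x = 1.479333, so x* = 183/(9 + 13.9·1.479333) = 6.1902 and y* = 1.479333·6.1902 = 9.1574.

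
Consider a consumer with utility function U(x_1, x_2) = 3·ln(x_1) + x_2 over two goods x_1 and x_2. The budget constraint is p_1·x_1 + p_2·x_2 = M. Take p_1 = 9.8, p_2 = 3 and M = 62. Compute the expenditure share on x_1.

share on x_1 = 0.1452

Set MRS = p_1/p_2: (3/x_1)/1 = p_1/p_2.
So x_1*(p_1,p_2) = 3·p_2/p_1, independent of income; and x_2* = (M − 3·p_2)/p_2.
At the given prices: x_1* = 3·3/9.8 = 0.9184, and x_2* = 17.6667.
Expenditure on x_1: 9.8·0.9184 = 9; share = 0.1452.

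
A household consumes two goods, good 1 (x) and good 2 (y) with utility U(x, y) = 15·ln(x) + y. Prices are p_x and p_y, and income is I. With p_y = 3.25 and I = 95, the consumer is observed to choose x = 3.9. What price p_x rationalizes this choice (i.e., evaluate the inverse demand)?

p_x = 12.5

Set MRS = p_x/p_y: (15/x)/1 = p_x/p_y.
So x*(p_x,p_y) = 15·p_y/p_x, independent of income; and y* = (I − 15·p_y)/p_y.
Set x* = 3.9 in the demand function and solve for p_x: p_x = 12.5.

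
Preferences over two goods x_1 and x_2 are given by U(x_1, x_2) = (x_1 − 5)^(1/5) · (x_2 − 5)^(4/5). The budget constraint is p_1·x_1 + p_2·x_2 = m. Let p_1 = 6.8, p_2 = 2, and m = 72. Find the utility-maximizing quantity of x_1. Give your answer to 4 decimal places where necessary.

x_1* = 5.8235

This is Cobb-Douglas in (x_1−5, x_2−5): tangency gives 0.2·p_2·(x_2−5) = 0.8·p_1·(x_1−5).
After buying the subsistence bundle (5, 5), a share 0.2 of the remaining income goes to x_1: x_1* = 5 + 0.2·(m − 5p_1 − 5p_2)/p_1.
Discretionary income = 72 − 5·6.8 − 5·2 = 28; x_1* = 5 + 0.2·28/6.8 = 5.8235.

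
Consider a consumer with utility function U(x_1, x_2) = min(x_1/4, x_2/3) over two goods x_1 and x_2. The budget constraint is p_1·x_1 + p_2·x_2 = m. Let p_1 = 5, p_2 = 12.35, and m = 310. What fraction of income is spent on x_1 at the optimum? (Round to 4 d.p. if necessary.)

Here 4·5 + 3·12.35 = 57.05, giving x_1* = 21.7353 and x_2* = 16.3015.
Expenditure on x_1: 5·21.7353 = 108.6766; share = 0.3506.

share on x_1 = 0.3506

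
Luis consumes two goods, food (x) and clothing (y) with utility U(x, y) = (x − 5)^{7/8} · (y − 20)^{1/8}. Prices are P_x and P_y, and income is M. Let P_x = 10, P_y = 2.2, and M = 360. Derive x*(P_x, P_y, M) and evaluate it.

MRS = 7·(y−20)/(x−5). Tangency with P_x/P_y gives y−20 = (1/7)·(P_x/P_y)·(x−5).
After buying the subsistence bundle (5, 20), a share 0.875 of the remaining income goes to x: x* = 5 + 0.875·(M − 5P_x − 20P_y)/P_x.
Discretionary income = 360 − 5·10 − 20·2.2 = 266; x* = 5 + 0.875·266/10 = 28.275.

x* = 28.275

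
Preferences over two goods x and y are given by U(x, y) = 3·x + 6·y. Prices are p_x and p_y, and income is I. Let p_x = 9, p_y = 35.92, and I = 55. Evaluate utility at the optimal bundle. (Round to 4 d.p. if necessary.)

V = 18.3333

Linear utility — the consumer picks whichever good has higher MU/price: 3/9 = 0.3333 vs 6/35.92 = 0.167.
x gives more utility per dollar, so spend all income on x: x* = I/p_x, y* = 0.
Numerically: x* = 6.1111, y* = 0.
Utility at the optimum: U(6.1111, 0) = 18.3333.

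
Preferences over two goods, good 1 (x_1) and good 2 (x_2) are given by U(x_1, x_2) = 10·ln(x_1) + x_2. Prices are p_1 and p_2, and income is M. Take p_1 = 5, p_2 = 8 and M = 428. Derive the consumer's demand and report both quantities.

x_1* = 16, x_2* = 43.5

Set MRS = p_1/p_2: (10/x_1)/1 = p_1/p_2.
So x_1*(p_1,p_2) = 10·p_2/p_1, independent of income; and x_2* = (M − 10·p_2)/p_2.
At the given prices: x_1* = 10·8/5 = 16, and x_2* = 43.5.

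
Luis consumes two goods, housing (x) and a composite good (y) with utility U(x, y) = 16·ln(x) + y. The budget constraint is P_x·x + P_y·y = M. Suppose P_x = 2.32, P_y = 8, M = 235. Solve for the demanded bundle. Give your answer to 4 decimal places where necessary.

x* = 55.1724, y* = 13.375

Set MRS = P_x/P_y: (16/x)/1 = P_x/P_y.
So x*(P_x,P_y) = 16·P_y/P_x, independent of income; and y* = (M − 16·P_y)/P_y.
At the given prices: x* = 16·8/2.32 = 55.1724, and y* = 13.375.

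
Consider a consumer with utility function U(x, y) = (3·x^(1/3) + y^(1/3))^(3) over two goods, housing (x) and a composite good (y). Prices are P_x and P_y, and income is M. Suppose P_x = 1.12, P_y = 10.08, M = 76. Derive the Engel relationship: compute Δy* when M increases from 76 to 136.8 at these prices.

Δy* = 0.3636

With the ratio pinned down, the budget gives x* = M/(P_x + P_y·(y/x)) and y* = (y/x)·x*.
Numerically y/x = 0.007128, so x* = 76/(1.12 + 10.08·0.007128) = 63.7665 and y* = 0.007128·63.7665 = 0.4545.
At M' = 136.8: y* = 0.8181. Change: 0.8181 − 0.4545 = 0.3636.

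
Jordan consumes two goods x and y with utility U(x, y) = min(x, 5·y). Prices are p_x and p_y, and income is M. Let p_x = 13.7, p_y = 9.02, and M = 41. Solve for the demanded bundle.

x* = 2.6445, y* = 0.5289

Leontief preferences: the optimum is at the kink where x/5 = y/1, i.e. y = (1/5)·x.
Budget: p_x·x + p_y·(1/5)·x = M, so (5·p_x + p_y)·x = 5·M.
Demand: x*(p_x,p_y,M) = 5·M/(5·p_x + p_y), y* = M/(5·p_x + p_y).
Here 5·13.7 + 9.02 = 77.52, giving x* = 2.6445 and y* = 0.5289.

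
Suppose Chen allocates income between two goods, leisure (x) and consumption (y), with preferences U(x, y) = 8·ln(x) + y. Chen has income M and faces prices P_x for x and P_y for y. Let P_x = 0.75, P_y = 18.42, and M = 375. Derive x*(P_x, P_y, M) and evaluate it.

x* = 196.48

So x*(P_x,P_y) = 8·P_y/P_x, independent of income; and y* = (M − 8·P_y)/P_y.
At the given prices: x* = 8·18.42/0.75 = 196.48.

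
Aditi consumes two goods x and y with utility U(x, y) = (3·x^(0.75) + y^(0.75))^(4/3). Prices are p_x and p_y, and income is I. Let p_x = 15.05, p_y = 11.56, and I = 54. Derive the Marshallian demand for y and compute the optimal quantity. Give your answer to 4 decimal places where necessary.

y* = 0.1239

MU_x ∝ 3·x^(-0.25), MU_y ∝ y^(-0.25), so MRS = 3·(y/x)^(0.25) = p_x/p_y.
Hence y/x = ((1/3)·p_x/p_y)^(1/(0.25)), i.e. raised to the 4 power.
Substitute y = (y/x)·x into the budget: x* = I/(p_x + p_y·(y/x)).
Numerically y/x = 0.035467, so x* = 54/(15.05 + 11.56·0.035467) = 3.4929 and y* = 0.035467·3.4929 = 0.1239.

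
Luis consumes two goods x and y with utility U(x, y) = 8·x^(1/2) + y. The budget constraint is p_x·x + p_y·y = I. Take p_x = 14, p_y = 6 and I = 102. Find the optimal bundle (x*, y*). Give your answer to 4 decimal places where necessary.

x* = 2.9388, y* = 10.1429

Plugging in: x* = (4·6/14)² = 2.9388, y* = 10.1429.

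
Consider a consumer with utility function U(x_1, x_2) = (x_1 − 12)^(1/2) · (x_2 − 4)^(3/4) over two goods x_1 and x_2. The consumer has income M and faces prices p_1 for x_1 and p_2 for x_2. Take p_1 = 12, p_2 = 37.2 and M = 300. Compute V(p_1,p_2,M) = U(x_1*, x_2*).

V = 0.0975

Discretionary income = 300 − 12·12 − 4·37.2 = 7.2; x_1* = 12 + 0.4·7.2/12 = 12.24; x_2* = 4 + 0.6·7.2/37.2 = 4.1161.
Utility at the optimum: U(12.24, 4.1161) = 0.0975.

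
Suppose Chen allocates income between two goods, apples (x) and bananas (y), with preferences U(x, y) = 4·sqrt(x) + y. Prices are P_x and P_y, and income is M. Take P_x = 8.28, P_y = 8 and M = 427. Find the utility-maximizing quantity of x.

Solve: √x = 2·P_y/P_x, so x*(P_x,P_y) = (2·P_y/P_x)², and y* = (M − P_x·x*)/P_y.
Plugging in: x* = (2·8/8.28)² = 3.734.

x* = 3.734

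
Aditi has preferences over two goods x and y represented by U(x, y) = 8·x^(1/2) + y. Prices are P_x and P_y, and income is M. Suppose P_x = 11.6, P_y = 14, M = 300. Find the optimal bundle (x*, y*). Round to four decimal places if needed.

x* = 23.3056, y* = 2.1182

Set MRS = P_x/P_y: 4·x^(−1/2) = P_x/P_y.
Thus x* = (4·P_y/P_x)² — independent of M — with the rest of income spent on y.
Plugging in: x* = (4·14/11.6)² = 23.3056, y* = 2.1182.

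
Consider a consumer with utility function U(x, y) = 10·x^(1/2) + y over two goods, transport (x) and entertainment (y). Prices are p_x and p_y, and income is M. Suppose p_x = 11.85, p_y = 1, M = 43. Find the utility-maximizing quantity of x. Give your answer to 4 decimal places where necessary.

x* = 0.178

MU_x = 5/√x, MU_y = 1. Tangency: 5/√x = p_x/p_y.
Thus x* = (5·p_y/p_x)² — independent of M — with the rest of income spent on y.
Plugging in: x* = (5·1/11.85)² = 0.178.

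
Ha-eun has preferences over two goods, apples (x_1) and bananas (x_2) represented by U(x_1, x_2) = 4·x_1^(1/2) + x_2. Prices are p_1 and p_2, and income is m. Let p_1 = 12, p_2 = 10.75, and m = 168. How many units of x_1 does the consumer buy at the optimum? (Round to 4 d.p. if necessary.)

x_1* = 3.2101

MU_x_1 = 2/√x_1, MU_x_2 = 1. Tangency: 2/√x_1 = p_1/p_2.
Solve: √x_1 = 2·p_2/p_1, so x_1*(p_1,p_2) = (2·p_2/p_1)², and x_2* = (m − p_1·x_1*)/p_2.
Plugging in: x_1* = (2·10.75/12)² = 3.2101.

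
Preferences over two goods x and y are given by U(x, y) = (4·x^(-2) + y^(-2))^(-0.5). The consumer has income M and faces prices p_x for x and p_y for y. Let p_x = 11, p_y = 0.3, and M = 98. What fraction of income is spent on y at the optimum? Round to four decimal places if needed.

share on y = 0.054

MRS = MU_x/MU_y = 4·(y/x)^(3). Set equal to p_x/p_y.
Hence y/x = ((1/4)·p_x/p_y)^(1/(3)), i.e. raised to the 1/3 power.
With the ratio pinned down, the budget gives x* = M/(p_x + p_y·(y/x)) and y* = (y/x)·x*.
Numerically y/x = 2.092845, so x* = 98/(11 + 0.3·2.092845) = 8.428 and y* = 2.092845·8.428 = 17.6386.
Expenditure on y: 0.3·17.6386 = 5.2916; share = 0.054.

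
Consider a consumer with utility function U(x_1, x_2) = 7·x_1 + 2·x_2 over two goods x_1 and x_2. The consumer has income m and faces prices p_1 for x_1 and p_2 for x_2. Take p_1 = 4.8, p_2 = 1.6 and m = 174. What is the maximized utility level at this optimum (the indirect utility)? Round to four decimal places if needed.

V = 253.75

Linear utility — the consumer picks whichever good has higher MU/price: 7/4.8 = 1.4583 vs 2/1.6 = 1.25.
x_1 gives more utility per dollar, so spend all income on x_1: x_1* = m/p_1, x_2* = 0.
Numerically: x_1* = 36.25, x_2* = 0.
Utility at the optimum: U(36.25, 0) = 253.75.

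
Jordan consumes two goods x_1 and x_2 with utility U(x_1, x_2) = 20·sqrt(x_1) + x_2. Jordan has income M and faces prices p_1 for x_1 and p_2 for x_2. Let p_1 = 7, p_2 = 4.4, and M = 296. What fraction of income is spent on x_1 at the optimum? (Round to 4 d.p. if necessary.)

MU_x_1 = 10/√x_1, MU_x_2 = 1. Tangency: 10/√x_1 = p_1/p_2.
Solve: √x_1 = 10·p_2/p_1, so x_1*(p_1,p_2) = (10·p_2/p_1)², and x_2* = (M − p_1·x_1*)/p_2.
Plugging in: x_1* = (10·4.4/7)² = 39.5102, x_2* = 4.4156.
Expenditure on x_1: 7·39.5102 = 276.5714; share = 0.9344.

share on x_1 = 0.9344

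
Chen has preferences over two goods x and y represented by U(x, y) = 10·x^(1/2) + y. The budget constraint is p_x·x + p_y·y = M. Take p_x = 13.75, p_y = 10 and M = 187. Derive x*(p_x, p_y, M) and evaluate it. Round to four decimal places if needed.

MU_x = 5/√x, MU_y = 1. Tangency: 5/√x = p_x/p_y.
Thus x* = (5·p_y/p_x)² — independent of M — with the rest of income spent on y.
Plugging in: x* = (5·10/13.75)² = 13.2231.

x* = 13.2231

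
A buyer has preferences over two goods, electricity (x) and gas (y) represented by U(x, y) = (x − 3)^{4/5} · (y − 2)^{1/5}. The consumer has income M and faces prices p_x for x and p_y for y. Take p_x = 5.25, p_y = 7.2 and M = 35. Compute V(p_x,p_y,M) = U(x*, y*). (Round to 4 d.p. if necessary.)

V = 0.5258

This is Cobb-Douglas in (x−3, y−2): tangency gives 0.8·p_y·(y−2) = 0.2·p_x·(x−3).
Substituting into the budget: x* = 3 + 0.8·(M − 3·p_x − 2·p_y)/p_x, and y* = 2 + 0.2·(…)/p_y.
Discretionary income = 35 − 3·5.25 − 2·7.2 = 4.85; x* = 3 + 0.8·4.85/5.25 = 3.739; y* = 2 + 0.2·4.85/7.2 = 2.1347.
Utility at the optimum: U(3.739, 2.1347) = 0.5258.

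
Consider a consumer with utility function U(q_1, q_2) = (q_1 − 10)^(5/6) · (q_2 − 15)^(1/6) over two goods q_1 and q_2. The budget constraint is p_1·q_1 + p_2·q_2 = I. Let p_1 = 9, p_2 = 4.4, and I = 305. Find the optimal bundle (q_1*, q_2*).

Let q_1' = q_1−10, q_2' = q_2−15. MRS = 5·q_2'/q_1' = p_1/p_2.
Substituting into the budget: q_1* = 10 + 5/6·(I − 10·p_1 − 15·p_2)/p_1, and q_2* = 15 + 1/6·(…)/p_2.
Discretionary income = 305 − 10·9 − 15·4.4 = 149; q_1* = 10 + 5/6·149/9 = 23.7963; q_2* = 15 + 1/6·149/4.4 = 20.6439.

q_1* = 23.7963, q_2* = 20.6439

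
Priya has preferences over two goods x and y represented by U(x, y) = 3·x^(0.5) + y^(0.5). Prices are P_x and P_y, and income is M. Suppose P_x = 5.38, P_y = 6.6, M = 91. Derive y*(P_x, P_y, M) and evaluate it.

y* = 1.1451

MU_x ∝ 3·x^(-0.5), MU_y ∝ y^(-0.5), so MRS = 3·(y/x)^(0.5) = P_x/P_y.
Hence y/x = ((1/3)·P_x/P_y)^(1/(0.5)), i.e. raised to the 2 power.
Substitute y = (y/x)·x into the budget: x* = M/(P_x + P_y·(y/x)).
Numerically y/x = 0.07383, so x* = 91/(5.38 + 6.6·0.07383) = 15.5097 and y* = 0.07383·15.5097 = 1.1451.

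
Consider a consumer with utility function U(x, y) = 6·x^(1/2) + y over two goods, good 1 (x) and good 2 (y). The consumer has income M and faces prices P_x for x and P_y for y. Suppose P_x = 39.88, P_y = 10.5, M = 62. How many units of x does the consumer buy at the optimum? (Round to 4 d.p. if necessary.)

x* = 0.6239

Set MRS = P_x/P_y: 3·x^(−1/2) = P_x/P_y.
Solve: √x = 3·P_y/P_x, so x*(P_x,P_y) = (3·P_y/P_x)², and y* = (M − P_x·x*)/P_y.
Plugging in: x* = (3·10.5/39.88)² = 0.6239.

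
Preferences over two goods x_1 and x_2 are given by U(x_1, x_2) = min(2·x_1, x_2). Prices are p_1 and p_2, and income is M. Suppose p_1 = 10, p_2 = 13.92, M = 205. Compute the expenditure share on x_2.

Leontief preferences: the optimum is at the kink where x_1/1 = x_2/2, i.e. x_2 = 2·x_1.
Budget: p_1·x_1 + p_2·2·x_1 = M, so (p_1 + 2·p_2)·x_1 = M.
Demand: x_1*(p_1,p_2,M) = M/(p_1 + 2·p_2), x_2* = 2·M/(p_1 + 2·p_2).
Here 10 + 2·13.92 = 37.84, giving x_1* = 5.4175 and x_2* = 10.8351.
Expenditure on x_2: 13.92·10.8351 = 150.8245; share = 0.7357.

share on x_2 = 0.7357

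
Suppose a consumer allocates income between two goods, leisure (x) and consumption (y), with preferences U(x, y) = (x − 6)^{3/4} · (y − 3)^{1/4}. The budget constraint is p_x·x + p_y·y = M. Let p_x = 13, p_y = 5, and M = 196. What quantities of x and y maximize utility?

x* = 11.9423, y* = 8.15

MRS = 3·(y−3)/(x−6). Tangency with p_x/p_y gives y−3 = (1/3)·(p_x/p_y)·(x−6).
After buying the subsistence bundle (6, 3), a share 0.75 of the remaining income goes to x: x* = 6 + 0.75·(M − 6p_x − 3p_y)/p_x.
Discretionary income = 196 − 6·13 − 3·5 = 103; x* = 6 + 0.75·103/13 = 11.9423; y* = 3 + 0.25·103/5 = 8.15.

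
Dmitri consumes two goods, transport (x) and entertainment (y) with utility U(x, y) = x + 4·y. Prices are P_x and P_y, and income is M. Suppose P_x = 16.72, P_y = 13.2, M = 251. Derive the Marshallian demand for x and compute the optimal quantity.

x* = 0

Linear utility — the consumer picks whichever good has higher MU/price: 1/16.72 = 0.0598 vs 4/13.2 = 0.303.
y gives more utility per dollar, so spend all income on y: y* = M/P_y, x* = 0.
Numerically: x* = 0, y* = 19.0152.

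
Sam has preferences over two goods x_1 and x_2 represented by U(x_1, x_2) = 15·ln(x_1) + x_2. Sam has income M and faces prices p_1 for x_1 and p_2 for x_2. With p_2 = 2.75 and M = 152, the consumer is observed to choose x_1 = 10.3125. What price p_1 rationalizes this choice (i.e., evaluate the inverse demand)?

Set MRS = p_1/p_2: (15/x_1)/1 = p_1/p_2.
So x_1*(p_1,p_2) = 15·p_2/p_1, independent of income; and x_2* = (M − 15·p_2)/p_2.
Set x_1* = 10.3125 in the demand function and solve for p_1: p_1 = 4.

p_1 = 4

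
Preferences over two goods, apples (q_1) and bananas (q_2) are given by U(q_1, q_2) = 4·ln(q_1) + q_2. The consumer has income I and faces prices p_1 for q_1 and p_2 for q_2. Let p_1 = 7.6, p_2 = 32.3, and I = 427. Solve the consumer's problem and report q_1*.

q_1* = 17

MU_q_1 = 4/q_1, MU_q_2 = 1. Tangency: 4/q_1 = p_1/p_2.
So q_1*(p_1,p_2) = 4·p_2/p_1, independent of income; and q_2* = (I − 4·p_2)/p_2.
At the given prices: q_1* = 4·32.3/7.6 = 17.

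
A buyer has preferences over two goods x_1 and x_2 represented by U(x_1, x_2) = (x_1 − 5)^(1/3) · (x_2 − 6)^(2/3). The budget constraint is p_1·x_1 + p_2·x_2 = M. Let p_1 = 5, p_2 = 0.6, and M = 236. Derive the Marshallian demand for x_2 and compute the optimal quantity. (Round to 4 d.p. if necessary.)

x_2* = 236.4444

MRS = (1/2)·(x_2−6)/(x_1−5). Tangency with p_1/p_2 gives x_2−6 = 2·(p_1/p_2)·(x_1−5).
After buying the subsistence bundle (5, 6), a share 1/3 of the remaining income goes to x_1: x_1* = 5 + 1/3·(M − 5p_1 − 6p_2)/p_1.
Discretionary income = 236 − 5·5 − 6·0.6 = 207.4; x_2* = 6 + 2/3·207.4/0.6 = 236.4444.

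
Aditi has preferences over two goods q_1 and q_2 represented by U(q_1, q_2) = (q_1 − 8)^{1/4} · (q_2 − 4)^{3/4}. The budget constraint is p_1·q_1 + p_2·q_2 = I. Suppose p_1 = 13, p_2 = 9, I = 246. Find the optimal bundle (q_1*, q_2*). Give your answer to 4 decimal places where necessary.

q_1* = 10.0385, q_2* = 12.8333

This is Cobb-Douglas in (q_1−8, q_2−4): tangency gives 0.25·p_2·(q_2−4) = 0.75·p_1·(q_1−8).
Substituting into the budget: q_1* = 8 + 0.25·(I − 8·p_1 − 4·p_2)/p_1, and q_2* = 4 + 0.75·(…)/p_2.
Discretionary income = 246 − 8·13 − 4·9 = 106; q_1* = 8 + 0.25·106/13 = 10.0385; q_2* = 4 + 0.75·106/9 = 12.8333.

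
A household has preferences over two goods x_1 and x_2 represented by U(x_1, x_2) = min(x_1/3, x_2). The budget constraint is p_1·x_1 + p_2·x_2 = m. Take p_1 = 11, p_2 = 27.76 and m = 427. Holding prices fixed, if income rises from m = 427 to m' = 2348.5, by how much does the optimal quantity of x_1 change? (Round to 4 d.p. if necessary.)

Δx_1* = 94.8733

Here 3·11 + 27.76 = 60.76, giving x_1* = 21.0829.
At m' = 2348.5: x_1* = 115.9562. Change: 115.9562 − 21.0829 = 94.8733.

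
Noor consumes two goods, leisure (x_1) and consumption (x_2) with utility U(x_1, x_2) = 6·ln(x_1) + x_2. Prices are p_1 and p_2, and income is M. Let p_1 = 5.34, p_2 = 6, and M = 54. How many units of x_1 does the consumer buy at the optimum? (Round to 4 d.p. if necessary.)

x_1* = 6.7416

MU_x_1 = 6/x_1, MU_x_2 = 1. Tangency: 6/x_1 = p_1/p_2.
So x_1*(p_1,p_2) = 6·p_2/p_1, independent of income; and x_2* = (M − 6·p_2)/p_2.
At the given prices: x_1* = 6·6/5.34 = 6.7416.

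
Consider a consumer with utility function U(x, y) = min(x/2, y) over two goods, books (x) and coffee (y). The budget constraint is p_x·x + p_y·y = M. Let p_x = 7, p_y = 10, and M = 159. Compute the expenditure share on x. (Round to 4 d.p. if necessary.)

With perfect complements, no substitution: consume in ratio x:y = 2:1.
Budget: p_x·x + p_y·(1/2)·x = M, so (2·p_x + p_y)·x = 2·M.
Demand: x*(p_x,p_y,M) = 2·M/(2·p_x + p_y), y* = M/(2·p_x + p_y).
Here 2·7 + 10 = 24, giving x* = 13.25 and y* = 6.625.
Expenditure on x: 7·13.25 = 92.75; share = 0.5833.

share on x = 0.5833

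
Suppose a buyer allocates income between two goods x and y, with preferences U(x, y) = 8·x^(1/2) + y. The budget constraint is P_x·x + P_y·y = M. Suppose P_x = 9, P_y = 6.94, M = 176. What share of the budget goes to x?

MU_x = 4/√x, MU_y = 1. Tangency: 4/√x = P_x/P_y.
Solve: √x = 4·P_y/P_x, so x*(P_x,P_y) = (4·P_y/P_x)², and y* = (M − P_x·x*)/P_y.
Plugging in: x* = (4·6.94/9)² = 9.5138, y* = 13.0225.
Expenditure on x: 9·9.5138 = 85.6242; share = 0.4865.

share on x = 0.4865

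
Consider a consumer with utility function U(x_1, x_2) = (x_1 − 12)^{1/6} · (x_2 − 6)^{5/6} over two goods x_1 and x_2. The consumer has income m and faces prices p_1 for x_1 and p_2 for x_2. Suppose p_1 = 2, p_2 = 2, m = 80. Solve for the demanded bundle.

Let x_1' = x_1−12, x_2' = x_2−6. MRS = (1/5)·x_2'/x_1' = p_1/p_2.
After buying the subsistence bundle (12, 6), a share 1/6 of the remaining income goes to x_1: x_1* = 12 + 1/6·(m − 12p_1 − 6p_2)/p_1.
Discretionary income = 80 − 12·2 − 6·2 = 44; x_1* = 12 + 1/6·44/2 = 15.6667; x_2* = 6 + 5/6·44/2 = 24.3333.

x_1* = 15.6667, x_2* = 24.3333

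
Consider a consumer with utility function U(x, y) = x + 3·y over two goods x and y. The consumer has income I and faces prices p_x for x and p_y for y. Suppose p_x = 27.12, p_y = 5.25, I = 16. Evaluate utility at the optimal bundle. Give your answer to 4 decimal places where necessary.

Perfect substitutes: compare marginal utility per dollar. 1/p_x vs 3/p_y → 0.0369 vs 0.5714.
y gives more utility per dollar, so spend all income on y: y* = I/p_y, x* = 0.
Numerically: x* = 0, y* = 3.0476.
Utility at the optimum: U(0, 3.0476) = 9.1429.

V = 9.1429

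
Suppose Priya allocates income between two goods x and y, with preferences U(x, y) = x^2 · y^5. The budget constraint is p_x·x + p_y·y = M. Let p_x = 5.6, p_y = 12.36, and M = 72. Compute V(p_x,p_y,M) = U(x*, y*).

V = 16829.949

The MRS is (2/5)·y/x. Set MRS = p_x/p_y.
So 2·p_y·y = 5·p_x·x; combined with the budget, a share 2/7 of income goes to x.
Demand: x*(p_x,p_y,M) = 2/7·M/p_x and y* = 5/7·M/p_y.
At p_x=5.6, p_y=12.36, M=72: x* = 2/7·72/5.6 = 3.6735, y* = 4.1609.
Utility at the optimum: U(3.6735, 4.1609) = 16829.949.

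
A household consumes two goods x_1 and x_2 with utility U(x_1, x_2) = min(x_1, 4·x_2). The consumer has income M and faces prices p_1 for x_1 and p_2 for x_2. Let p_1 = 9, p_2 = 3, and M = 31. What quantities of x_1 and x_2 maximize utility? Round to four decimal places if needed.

Leontief preferences: the optimum is at the kink where x_1/4 = x_2/1, i.e. x_2 = (1/4)·x_1.
Budget: p_1·x_1 + p_2·(1/4)·x_1 = M, so (4·p_1 + p_2)·x_1 = 4·M.
Demand: x_1*(p_1,p_2,M) = 4·M/(4·p_1 + p_2), x_2* = M/(4·p_1 + p_2).
Here 4·9 + 3 = 39, giving x_1* = 3.1795 and x_2* = 0.7949.

x_1* = 3.1795, x_2* = 0.7949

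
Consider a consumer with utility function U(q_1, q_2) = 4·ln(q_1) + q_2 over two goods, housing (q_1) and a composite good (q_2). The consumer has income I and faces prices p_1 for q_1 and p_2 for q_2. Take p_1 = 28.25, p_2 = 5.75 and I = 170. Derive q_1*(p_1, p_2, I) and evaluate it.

MU_q_1 = 4/q_1, MU_q_2 = 1. Tangency: 4/q_1 = p_1/p_2.
So q_1*(p_1,p_2) = 4·p_2/p_1, independent of income; and q_2* = (I − 4·p_2)/p_2.
At the given prices: q_1* = 4·5.75/28.25 = 0.8142.

q_1* = 0.8142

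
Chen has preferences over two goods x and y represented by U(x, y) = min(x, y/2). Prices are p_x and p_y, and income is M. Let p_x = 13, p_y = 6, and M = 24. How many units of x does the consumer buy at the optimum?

x* = 0.96

Leontief preferences: the optimum is at the kink where x/1 = y/2, i.e. y = 2·x.
Budget: p_x·x + p_y·2·x = M, so (p_x + 2·p_y)·x = M.
Demand: x*(p_x,p_y,M) = M/(p_x + 2·p_y), y* = 2·M/(p_x + 2·p_y).
Here 13 + 2·6 = 25, giving x* = 0.96.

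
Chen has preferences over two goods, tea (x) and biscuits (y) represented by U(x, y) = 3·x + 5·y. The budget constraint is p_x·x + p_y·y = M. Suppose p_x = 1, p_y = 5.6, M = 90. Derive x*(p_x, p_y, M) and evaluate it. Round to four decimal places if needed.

x* = 90

x gives more utility per dollar, so spend all income on x: x* = M/p_x, y* = 0.
Numerically: x* = 90, y* = 0.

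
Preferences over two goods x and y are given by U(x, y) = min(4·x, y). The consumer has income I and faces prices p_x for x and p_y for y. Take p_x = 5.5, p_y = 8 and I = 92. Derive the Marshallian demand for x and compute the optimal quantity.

x* = 2.4533

With perfect complements, no substitution: consume in ratio x:y = 1:4.
Budget: p_x·x + p_y·4·x = I, so (p_x + 4·p_y)·x = I.
Demand: x*(p_x,p_y,I) = I/(p_x + 4·p_y), y* = 4·I/(p_x + 4·p_y).
Here 5.5 + 4·8 = 37.5, giving x* = 2.4533.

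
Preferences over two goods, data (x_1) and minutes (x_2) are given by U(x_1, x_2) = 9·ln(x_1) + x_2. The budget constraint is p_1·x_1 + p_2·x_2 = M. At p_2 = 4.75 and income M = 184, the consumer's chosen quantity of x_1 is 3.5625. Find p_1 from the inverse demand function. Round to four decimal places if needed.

p_1 = 12

Set MRS = p_1/p_2: (9/x_1)/1 = p_1/p_2.
So x_1*(p_1,p_2) = 9·p_2/p_1, independent of income; and x_2* = (M − 9·p_2)/p_2.
Set x_1* = 3.5625 in the demand function and solve for p_1: p_1 = 12.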